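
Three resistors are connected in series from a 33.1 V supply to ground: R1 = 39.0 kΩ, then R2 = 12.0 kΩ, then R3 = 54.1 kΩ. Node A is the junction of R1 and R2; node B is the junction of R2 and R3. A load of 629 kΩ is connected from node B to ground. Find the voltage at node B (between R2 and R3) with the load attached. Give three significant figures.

At node B, R3 is in parallel with the load: R3‖R_L = 49.82 kΩ.
Below node A the resistance is R2 + (R3‖R_L) = 61.82 kΩ, so V_A = 33.1 × 61.82/100.8 = 20.30 V.
Then V_B = V_A × (R3‖R_L)/(R2 + R3‖R_L) = 20.30 × 49.82/61.82 = 16.4 V.

V ≈ 16.4 V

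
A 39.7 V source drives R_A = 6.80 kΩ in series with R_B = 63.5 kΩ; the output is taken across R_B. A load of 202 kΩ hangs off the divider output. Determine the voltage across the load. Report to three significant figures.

V_out ≈ 34.8 V

The load sits in parallel with R_B: R_B‖R_L = (63.5 × 202) / (63.5 + 202) = 48.31 kΩ.
V_out = 39.7 × 48.31 / (6.80 + 48.31) = 39.7 × 48.31/55.11 = 34.8 V.
(Unloaded it would have been 35.9 V.)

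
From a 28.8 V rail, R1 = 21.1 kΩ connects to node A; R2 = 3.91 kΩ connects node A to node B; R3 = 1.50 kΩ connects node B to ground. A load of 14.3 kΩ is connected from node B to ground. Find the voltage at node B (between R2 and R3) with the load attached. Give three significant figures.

V ≈ 1.48 V

At node B, R3 is in parallel with the load: R3‖R_L = 1.358 kΩ.
Below node A the resistance is R2 + (R3‖R_L) = 5.268 kΩ, so V_A = 28.8 × 5.268/26.37 = 5.754 V.
Then V_B = V_A × (R3‖R_L)/(R2 + R3‖R_L) = 5.754 × 1.358/5.268 = 1.48 V.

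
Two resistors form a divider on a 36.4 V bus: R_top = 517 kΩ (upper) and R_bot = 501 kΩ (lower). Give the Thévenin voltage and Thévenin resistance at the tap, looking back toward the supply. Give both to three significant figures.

V_th = 17.9 V, R_th = 254 kΩ

V_th is the open-circuit tap voltage: 36.4 × 501/(517 + 501) = 17.9 V.
With the supply zeroed, R_top and R_bot appear in parallel from the tap: R_th = R_top‖R_bot = (517 × 501)/1018 = 254 kΩ.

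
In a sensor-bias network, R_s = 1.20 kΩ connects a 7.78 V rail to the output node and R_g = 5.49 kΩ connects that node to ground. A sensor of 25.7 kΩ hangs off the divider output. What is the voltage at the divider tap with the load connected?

V_out ≈ 6.15 V

The load sits in parallel with R_g: R_g‖R_L = (5.49 × 25.7) / (5.49 + 25.7) = 4.524 kΩ.
V_out = 7.78 × 4.524 / (1.20 + 4.524) = 7.78 × 4.524/5.724 = 6.15 V.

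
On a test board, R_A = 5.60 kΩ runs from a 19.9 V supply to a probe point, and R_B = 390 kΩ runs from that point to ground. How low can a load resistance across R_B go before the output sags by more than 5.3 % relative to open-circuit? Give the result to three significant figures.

R_L(min) ≈ 98.6 kΩ

Output resistance R_th = R_A‖R_B = (5.60 × 390)/395.6 = 5.521 kΩ.
The fractional drop is R_th/(R_th + R_L); requiring this ≤ 0.0530 gives R_L ≥ R_th(1/0.0530 − 1) = 5.521 × 17.87 = 98.6 kΩ.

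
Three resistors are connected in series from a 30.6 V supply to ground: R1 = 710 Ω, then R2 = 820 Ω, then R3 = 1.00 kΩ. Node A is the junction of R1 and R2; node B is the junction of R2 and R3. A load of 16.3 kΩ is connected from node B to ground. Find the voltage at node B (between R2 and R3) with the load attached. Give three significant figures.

At node B, R3 is in parallel with the load: R3‖R_L = 942.2 Ω.
Below node A the resistance is R2 + (R3‖R_L) = 1762 Ω, so V_A = 30.6 × 1762/2472 = 21.81 V.
Then V_B = V_A × (R3‖R_L)/(R2 + R3‖R_L) = 21.81 × 942.2/1762 = 11.7 V.

V ≈ 11.7 V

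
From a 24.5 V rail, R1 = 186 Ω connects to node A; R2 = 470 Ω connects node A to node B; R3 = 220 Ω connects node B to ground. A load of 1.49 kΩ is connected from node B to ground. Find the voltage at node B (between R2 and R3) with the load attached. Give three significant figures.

V ≈ 5.54 V

At node B, R3 is in parallel with the load: R3‖R_L = 191.7 Ω.
Below node A the resistance is R2 + (R3‖R_L) = 661.7 Ω, so V_A = 24.5 × 661.7/847.7 = 19.12 V.
Then V_B = V_A × (R3‖R_L)/(R2 + R3‖R_L) = 19.12 × 191.7/661.7 = 5.54 V.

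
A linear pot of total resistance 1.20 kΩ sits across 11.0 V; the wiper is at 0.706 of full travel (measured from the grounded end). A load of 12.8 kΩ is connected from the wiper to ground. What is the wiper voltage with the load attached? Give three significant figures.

The wiper splits the pot into (1−α)R = 352.8 Ω above and αR = 847.2 Ω below.
Lower section ‖ load = 794.6 Ω.
V_wiper = 11.0 × 794.6/(352.8 + 794.6) = 7.62 V.

V ≈ 7.62 V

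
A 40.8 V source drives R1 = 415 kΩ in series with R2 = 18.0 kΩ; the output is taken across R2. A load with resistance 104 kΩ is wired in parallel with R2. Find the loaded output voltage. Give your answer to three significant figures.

V_out ≈ 1.45 V

The load sits in parallel with R2: R2‖R_L = (18.0 × 104) / (18.0 + 104) = 15.34 kΩ.
V_out = 40.8 × 15.34 / (415 + 15.34) = 40.8 × 15.34/430.3 = 1.45 V.
(Unloaded it would have been 1.70 V.)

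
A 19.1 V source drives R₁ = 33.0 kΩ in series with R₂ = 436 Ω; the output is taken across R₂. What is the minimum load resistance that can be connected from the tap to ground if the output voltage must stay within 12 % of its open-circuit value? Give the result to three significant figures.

Output resistance R_th = R₁‖R₂ = (33000 × 436)/33440 = 430.3 Ω.
The fractional drop is R_th/(R_th + R_L); requiring this ≤ 0.120 gives R_L ≥ R_th(1/0.120 − 1) = 430.3 × 7.333 = 3.16 kΩ.

R_L(min) ≈ 3.16 kΩ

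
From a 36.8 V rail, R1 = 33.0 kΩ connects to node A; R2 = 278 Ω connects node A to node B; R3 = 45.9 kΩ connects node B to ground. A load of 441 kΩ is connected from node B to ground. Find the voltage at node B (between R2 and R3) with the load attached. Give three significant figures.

At node B, R3 is in parallel with the load: R3‖R_L = 41570 Ω.
Below node A the resistance is R2 + (R3‖R_L) = 41850 Ω, so V_A = 36.8 × 41850/74850 = 20.58 V.
Then V_B = V_A × (R3‖R_L)/(R2 + R3‖R_L) = 20.58 × 41570/41850 = 20.4 V.

V ≈ 20.4 V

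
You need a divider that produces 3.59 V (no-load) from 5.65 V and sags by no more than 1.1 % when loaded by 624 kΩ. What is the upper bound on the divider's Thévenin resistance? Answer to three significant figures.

R_th ≤ 6.94 kΩ

Loading drop = R_th/(R_th + R_L) ≤ 0.0110, so R_th ≤ R_L · ε/(1−ε) = 624 kΩ × 0.0110/0.9890 = 6.94 kΩ.
(Any R1, R2 with R2/(R1+R2) = 0.635 and R1‖R2 ≤ 6.94 kΩ will meet the spec.)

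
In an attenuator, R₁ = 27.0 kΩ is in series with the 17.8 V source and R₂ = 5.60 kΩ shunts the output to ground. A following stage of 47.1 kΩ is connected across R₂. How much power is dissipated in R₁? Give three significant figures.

Total resistance from the source is R₁ + (R₂‖R_L) = 32.00 kΩ, so I = 17.8/32.00 kΩ = 0.5562 mA.
P = I²·R₁ = (0.5562 mA)² × 27.0 kΩ = 8.35 mW.

P ≈ 8.35 mW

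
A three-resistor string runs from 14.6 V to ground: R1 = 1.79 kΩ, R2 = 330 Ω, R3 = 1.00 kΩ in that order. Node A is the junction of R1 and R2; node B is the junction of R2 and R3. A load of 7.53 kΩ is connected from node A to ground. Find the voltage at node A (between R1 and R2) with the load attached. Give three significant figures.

V ≈ 5.65 V

Below node A the series string R2+R3 = 1330 Ω sits in parallel with the 7530 Ω load: 1130 Ω.
V_A = 14.6 × 1130/(1790 + 1130) = 5.65 V.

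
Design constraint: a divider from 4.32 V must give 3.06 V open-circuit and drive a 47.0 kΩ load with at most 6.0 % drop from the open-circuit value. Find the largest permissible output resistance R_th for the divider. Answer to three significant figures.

R_th ≤ 3.00 kΩ

Loading drop = R_th/(R_th + R_L) ≤ 0.0600, so R_th ≤ R_L · ε/(1−ε) = 47.0 kΩ × 0.0600/0.9400 = 3.00 kΩ.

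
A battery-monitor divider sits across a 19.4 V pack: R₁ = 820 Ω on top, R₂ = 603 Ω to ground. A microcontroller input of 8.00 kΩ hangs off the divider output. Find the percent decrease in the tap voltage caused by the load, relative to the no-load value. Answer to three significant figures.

The divider's output (Thévenin) resistance is R₁‖R₂ = 347.5 Ω.
Fractional drop under load = R_th/(R_th + R_L) = 347.5 / (347.5 + 8000) = 0.04163.
So the output falls by 4.16 %.

4.16 %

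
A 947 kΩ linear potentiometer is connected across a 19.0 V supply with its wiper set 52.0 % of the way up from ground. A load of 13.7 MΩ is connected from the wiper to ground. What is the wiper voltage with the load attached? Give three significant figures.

V ≈ 9.71 V

The wiper splits the pot into (1−α)R = 454.6 kΩ above and αR = 492.4 kΩ below.
Lower section ‖ load = 475.4 kΩ.
V_wiper = 19.0 × 475.4/(454.6 + 475.4) = 9.71 V.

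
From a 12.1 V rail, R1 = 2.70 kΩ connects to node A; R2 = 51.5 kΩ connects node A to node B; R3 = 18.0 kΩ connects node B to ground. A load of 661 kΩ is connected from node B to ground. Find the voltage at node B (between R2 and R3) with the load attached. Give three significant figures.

V ≈ 2.96 V

At node B, R3 is in parallel with the load: R3‖R_L = 17.52 kΩ.
Below node A the resistance is R2 + (R3‖R_L) = 69.02 kΩ, so V_A = 12.1 × 69.02/71.72 = 11.64 V.
Then V_B = V_A × (R3‖R_L)/(R2 + R3‖R_L) = 11.64 × 17.52/69.02 = 2.96 V.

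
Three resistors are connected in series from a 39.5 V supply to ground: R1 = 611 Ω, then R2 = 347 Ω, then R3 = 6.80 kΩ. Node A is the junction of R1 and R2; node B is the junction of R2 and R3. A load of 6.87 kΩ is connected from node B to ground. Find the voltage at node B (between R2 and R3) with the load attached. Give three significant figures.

At node B, R3 is in parallel with the load: R3‖R_L = 3417 Ω.
Below node A the resistance is R2 + (R3‖R_L) = 3764 Ω, so V_A = 39.5 × 3764/4375 = 33.98 V.
Then V_B = V_A × (R3‖R_L)/(R2 + R3‖R_L) = 33.98 × 3417/3764 = 30.9 V.

V ≈ 30.9 V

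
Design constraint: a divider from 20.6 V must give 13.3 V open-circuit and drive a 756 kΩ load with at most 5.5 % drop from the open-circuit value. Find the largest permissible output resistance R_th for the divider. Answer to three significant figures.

Loading drop = R_th/(R_th + R_L) ≤ 0.0550, so R_th ≤ R_L · ε/(1−ε) = 756 kΩ × 0.0550/0.9450 = 44.0 kΩ.

R_th ≤ 44.0 kΩ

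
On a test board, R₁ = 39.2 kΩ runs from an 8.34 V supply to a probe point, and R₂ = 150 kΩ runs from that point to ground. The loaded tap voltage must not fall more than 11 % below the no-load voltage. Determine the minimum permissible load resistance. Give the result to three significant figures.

Output resistance R_th = R₁‖R₂ = (39.2 × 150)/189.2 = 31.08 kΩ.
The fractional drop is R_th/(R_th + R_L); requiring this ≤ 0.110 gives R_L ≥ R_th(1/0.110 − 1) = 31.08 × 8.091 = 251 kΩ.

R_L(min) ≈ 251 kΩ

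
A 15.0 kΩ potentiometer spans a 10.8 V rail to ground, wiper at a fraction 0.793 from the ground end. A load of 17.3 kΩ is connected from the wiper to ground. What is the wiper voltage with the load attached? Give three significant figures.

V ≈ 7.50 V

The wiper splits the pot into (1−α)R = 3.105 kΩ above and αR = 11.89 kΩ below.
Lower section ‖ load = 7.049 kΩ.
V_wiper = 10.8 × 7.049/(3.105 + 7.049) = 7.50 V.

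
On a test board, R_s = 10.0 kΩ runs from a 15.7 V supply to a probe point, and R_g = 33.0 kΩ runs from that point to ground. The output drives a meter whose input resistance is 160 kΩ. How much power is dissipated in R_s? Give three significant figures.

Total resistance from the source is R_s + (R_g‖R_L) = 37.36 kΩ, so I = 15.7/37.36 kΩ = 0.4203 mA.
P = I²·R_s = (0.4203 mA)² × 10.0 kΩ = 1.77 mW.

P ≈ 1.77 mW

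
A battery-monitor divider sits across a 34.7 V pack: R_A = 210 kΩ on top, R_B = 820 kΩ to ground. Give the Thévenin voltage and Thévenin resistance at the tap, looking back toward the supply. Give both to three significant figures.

V_th is the open-circuit tap voltage: 34.7 × 820/(210 + 820) = 27.6 V.
With the supply zeroed, R_A and R_B appear in parallel from the tap: R_th = R_A‖R_B = (210 × 820)/1030 = 167 kΩ.

V_th = 27.6 V, R_th = 167 kΩ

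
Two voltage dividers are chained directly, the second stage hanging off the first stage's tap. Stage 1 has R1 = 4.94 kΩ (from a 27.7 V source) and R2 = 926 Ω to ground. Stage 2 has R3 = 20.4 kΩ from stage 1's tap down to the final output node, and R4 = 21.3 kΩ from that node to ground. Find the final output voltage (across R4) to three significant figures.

V_out ≈ 2.19 V

Stage 2 presents R3+R4 = 41700 Ω as a load on stage 1's tap.
Stage 1's lower leg becomes R2‖(R3+R4) = 905.9 Ω, so V_mid = 27.7 × 905.9/5846 = 4.292 V.
Stage 2 is itself unloaded: V_out = V_mid × R4/(R3+R4) = 4.292 × 21300/41700 = 2.19 V.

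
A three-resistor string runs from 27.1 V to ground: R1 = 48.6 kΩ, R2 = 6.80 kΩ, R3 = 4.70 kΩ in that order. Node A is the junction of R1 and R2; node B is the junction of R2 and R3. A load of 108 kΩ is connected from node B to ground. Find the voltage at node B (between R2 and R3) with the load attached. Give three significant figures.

V ≈ 2.04 V

At node B, R3 is in parallel with the load: R3‖R_L = 4.504 kΩ.
Below node A the resistance is R2 + (R3‖R_L) = 11.30 kΩ, so V_A = 27.1 × 11.30/59.90 = 5.114 V.
Then V_B = V_A × (R3‖R_L)/(R2 + R3‖R_L) = 5.114 × 4.504/11.30 = 2.04 V.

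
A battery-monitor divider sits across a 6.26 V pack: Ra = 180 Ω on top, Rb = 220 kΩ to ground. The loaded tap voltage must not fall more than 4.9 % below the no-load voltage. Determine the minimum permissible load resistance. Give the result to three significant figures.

R_L(min) ≈ 3.49 kΩ

Output resistance R_th = Ra‖Rb = (180 × 220000)/220200 = 179.9 Ω.
The fractional drop is R_th/(R_th + R_L); requiring this ≤ 0.0490 gives R_L ≥ R_th(1/0.0490 − 1) = 179.9 × 19.41 = 3.49 kΩ.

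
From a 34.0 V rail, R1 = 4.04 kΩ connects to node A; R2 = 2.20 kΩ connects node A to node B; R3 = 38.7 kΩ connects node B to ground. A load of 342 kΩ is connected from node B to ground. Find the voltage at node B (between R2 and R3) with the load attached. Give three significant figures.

At node B, R3 is in parallel with the load: R3‖R_L = 34.77 kΩ.
Below node A the resistance is R2 + (R3‖R_L) = 36.97 kΩ, so V_A = 34.0 × 36.97/41.01 = 30.65 V.
Then V_B = V_A × (R3‖R_L)/(R2 + R3‖R_L) = 30.65 × 34.77/36.97 = 28.8 V.

V ≈ 28.8 V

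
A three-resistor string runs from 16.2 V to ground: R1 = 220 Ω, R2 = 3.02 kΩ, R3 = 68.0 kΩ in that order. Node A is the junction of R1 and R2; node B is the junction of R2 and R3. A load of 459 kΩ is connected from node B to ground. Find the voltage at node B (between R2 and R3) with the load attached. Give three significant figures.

At node B, R3 is in parallel with the load: R3‖R_L = 59230 Ω.
Below node A the resistance is R2 + (R3‖R_L) = 62250 Ω, so V_A = 16.2 × 62250/62470 = 16.14 V.
Then V_B = V_A × (R3‖R_L)/(R2 + R3‖R_L) = 16.14 × 59230/62250 = 15.4 V.

V ≈ 15.4 V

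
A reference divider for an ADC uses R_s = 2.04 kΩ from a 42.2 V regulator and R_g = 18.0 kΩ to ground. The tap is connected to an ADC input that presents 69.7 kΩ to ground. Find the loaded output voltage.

The load sits in parallel with R_g: R_g‖R_L = (18.0 × 69.7) / (18.0 + 69.7) = 14.31 kΩ.
V_out = 42.2 × 14.31 / (2.04 + 14.31) = 42.2 × 14.31/16.35 = 36.9 V.

V_out ≈ 36.9 V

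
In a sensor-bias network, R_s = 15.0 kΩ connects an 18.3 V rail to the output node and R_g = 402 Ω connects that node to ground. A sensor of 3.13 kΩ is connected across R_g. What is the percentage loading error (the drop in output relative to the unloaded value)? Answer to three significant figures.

11.1 %

Unloaded V = 18.3 × 402/15400 = 0.47764 V.
Loaded: R_g‖R_L = 356.2 Ω, giving V = 18.3 × 356.2/15360 = 0.42454 V.
Drop = (0.47764 − 0.42454) / 0.47764 = 11.1 %.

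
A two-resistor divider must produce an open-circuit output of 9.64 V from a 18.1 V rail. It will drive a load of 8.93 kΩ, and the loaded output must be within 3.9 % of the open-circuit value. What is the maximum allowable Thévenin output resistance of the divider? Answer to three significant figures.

Loading drop = R_th/(R_th + R_L) ≤ 0.0390, so R_th ≤ R_L · ε/(1−ε) = 8.93 kΩ × 0.0390/0.9610 = 362 Ω.
(Any R1, R2 with R2/(R1+R2) = 0.533 and R1‖R2 ≤ 362 Ω will meet the spec.)

R_th ≤ 362 Ω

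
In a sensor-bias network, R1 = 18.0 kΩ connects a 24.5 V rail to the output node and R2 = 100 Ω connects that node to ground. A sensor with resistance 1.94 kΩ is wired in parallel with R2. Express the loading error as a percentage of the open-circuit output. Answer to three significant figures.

The divider's output (Thévenin) resistance is R1‖R2 = 99.45 Ω.
Fractional drop under load = R_th/(R_th + R_L) = 99.45 / (99.45 + 1940) = 0.04876.
So the output falls by 4.88 %.

4.88 %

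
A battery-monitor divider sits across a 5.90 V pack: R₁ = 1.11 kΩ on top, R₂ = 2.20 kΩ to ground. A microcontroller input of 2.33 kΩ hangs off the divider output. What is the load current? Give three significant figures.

R₂‖R_L = 1.132 kΩ; V_out = 5.90 × 1.132/2.242 = 2.978 V.
I_L = V_out / R_L = 2.978 / 2.33 kΩ = 1.28 mA.

I_L ≈ 1.28 mA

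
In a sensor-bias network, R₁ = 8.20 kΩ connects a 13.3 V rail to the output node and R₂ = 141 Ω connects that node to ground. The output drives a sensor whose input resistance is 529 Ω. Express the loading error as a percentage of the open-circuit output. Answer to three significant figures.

20.8 %

Unloaded V = 13.3 × 141/8341 = 0.2248 V.
Loaded: R₂‖R_L = 111.3 Ω, giving V = 13.3 × 111.3/8311 = 0.1781 V.
Drop = (0.2248 − 0.1781) / 0.2248 = 20.8 %.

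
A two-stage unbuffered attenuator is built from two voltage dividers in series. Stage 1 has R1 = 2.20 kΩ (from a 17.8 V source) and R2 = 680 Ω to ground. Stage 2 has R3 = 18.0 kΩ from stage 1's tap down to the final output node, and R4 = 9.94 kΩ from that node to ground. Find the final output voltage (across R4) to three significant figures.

Stage 2 presents R3+R4 = 27940 Ω as a load on stage 1's tap.
Stage 1's lower leg becomes R2‖(R3+R4) = 663.8 Ω, so V_mid = 17.8 × 663.8/2864 = 4.126 V.
Stage 2 is itself unloaded: V_out = V_mid × R4/(R3+R4) = 4.126 × 9940/27940 = 1.47 V.

V_out ≈ 1.47 V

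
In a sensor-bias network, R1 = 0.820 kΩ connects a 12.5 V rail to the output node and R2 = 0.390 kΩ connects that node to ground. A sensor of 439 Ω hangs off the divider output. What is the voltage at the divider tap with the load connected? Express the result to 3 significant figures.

The load sits in parallel with R2: R2‖R_L = (390 × 439) / (390 + 439) = 206.5 Ω.
V_out = 12.5 × 206.5 / (820 + 206.5) = 12.5 × 206.5/1027 = 2.51 V.

V_out ≈ 2.51 V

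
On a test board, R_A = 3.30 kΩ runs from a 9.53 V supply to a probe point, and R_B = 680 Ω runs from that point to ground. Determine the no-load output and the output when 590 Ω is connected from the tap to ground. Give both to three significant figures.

Open-circuit: V = 9.53 × 680/(3300 + 680) = 1.63 V.
With the load, R_B becomes R_B‖R_L = 315.9 Ω, so V = 9.53 × 315.9/3616 = 0.833 V.

Unloaded: 1.63 V; loaded: 0.833 V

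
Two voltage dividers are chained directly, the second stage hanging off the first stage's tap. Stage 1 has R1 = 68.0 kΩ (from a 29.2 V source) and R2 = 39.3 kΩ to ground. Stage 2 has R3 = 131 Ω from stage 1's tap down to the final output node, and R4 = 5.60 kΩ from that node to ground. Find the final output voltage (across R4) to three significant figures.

V_out ≈ 1.95 V

Stage 2 presents R3+R4 = 5731 Ω as a load on stage 1's tap.
Stage 1's lower leg becomes R2‖(R3+R4) = 5002 Ω, so V_mid = 29.2 × 5002/73000 = 2.001 V.
Stage 2 is itself unloaded: V_out = V_mid × R4/(R3+R4) = 2.001 × 5600/5731 = 1.95 V.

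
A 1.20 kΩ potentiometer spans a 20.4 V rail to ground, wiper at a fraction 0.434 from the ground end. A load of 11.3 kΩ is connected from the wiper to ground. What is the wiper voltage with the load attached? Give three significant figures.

V ≈ 8.63 V

The wiper splits the pot into (1−α)R = 679.2 Ω above and αR = 520.8 Ω below.
Lower section ‖ load = 497.9 Ω.
V_wiper = 20.4 × 497.9/(679.2 + 497.9) = 8.63 V.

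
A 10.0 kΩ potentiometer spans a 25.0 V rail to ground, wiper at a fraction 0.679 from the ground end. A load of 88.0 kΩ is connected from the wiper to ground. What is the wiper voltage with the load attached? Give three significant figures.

V ≈ 16.6 V

The wiper splits the pot into (1−α)R = 3.210 kΩ above and αR = 6.790 kΩ below.
Lower section ‖ load = 6.304 kΩ.
V_wiper = 25.0 × 6.304/(3.210 + 6.304) = 16.6 V.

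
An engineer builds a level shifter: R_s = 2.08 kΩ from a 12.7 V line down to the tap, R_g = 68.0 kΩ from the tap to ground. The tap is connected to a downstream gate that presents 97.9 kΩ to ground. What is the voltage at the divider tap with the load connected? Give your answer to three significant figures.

The load sits in parallel with R_g: R_g‖R_L = (68.0 × 97.9) / (68.0 + 97.9) = 40.13 kΩ.
V_out = 12.7 × 40.13 / (2.08 + 40.13) = 12.7 × 40.13/42.21 = 12.1 V.
(Unloaded it would have been 12.3 V.)

V_out ≈ 12.1 V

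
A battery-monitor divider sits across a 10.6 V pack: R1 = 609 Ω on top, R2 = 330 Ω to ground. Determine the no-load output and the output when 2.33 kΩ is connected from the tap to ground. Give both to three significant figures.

Open-circuit: V = 10.6 × 330/(609 + 330) = 3.73 V.
With the load, R2 becomes R2‖R_L = 289.1 Ω, so V = 10.6 × 289.1/898.1 = 3.41 V.

Unloaded: 3.73 V; loaded: 3.41 V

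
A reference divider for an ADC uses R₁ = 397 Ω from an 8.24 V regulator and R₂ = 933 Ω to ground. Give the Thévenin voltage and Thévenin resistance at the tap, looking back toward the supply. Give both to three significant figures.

V_th = 5.78 V, R_th = 278 Ω

V_th is the open-circuit tap voltage: 8.24 × 933/(397 + 933) = 5.78 V.
With the supply zeroed, R₁ and R₂ appear in parallel from the tap: R_th = R₁‖R₂ = (397 × 933)/1330 = 278 Ω.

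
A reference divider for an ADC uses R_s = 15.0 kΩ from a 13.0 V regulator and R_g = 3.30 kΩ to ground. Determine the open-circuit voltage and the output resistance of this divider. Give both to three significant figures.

V_th = 2.34 V, R_th = 2.70 kΩ

V_th is the open-circuit tap voltage: 13.0 × 3.30/(15.0 + 3.30) = 2.34 V.
With the supply zeroed, R_s and R_g appear in parallel from the tap: R_th = R_s‖R_g = (15.0 × 3.30)/18.30 = 2.70 kΩ.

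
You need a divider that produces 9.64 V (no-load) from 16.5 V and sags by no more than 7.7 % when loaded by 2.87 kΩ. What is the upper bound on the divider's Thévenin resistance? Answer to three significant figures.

R_th ≤ 239 Ω

Loading drop = R_th/(R_th + R_L) ≤ 0.0770, so R_th ≤ R_L · ε/(1−ε) = 2.87 kΩ × 0.0770/0.9230 = 239 Ω.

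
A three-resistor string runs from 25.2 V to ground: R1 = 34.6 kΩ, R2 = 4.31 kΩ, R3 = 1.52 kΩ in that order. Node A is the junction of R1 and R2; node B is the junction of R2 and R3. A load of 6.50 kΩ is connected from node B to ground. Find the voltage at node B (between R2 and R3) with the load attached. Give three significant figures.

V ≈ 0.773 V

At node B, R3 is in parallel with the load: R3‖R_L = 1.232 kΩ.
Below node A the resistance is R2 + (R3‖R_L) = 5.542 kΩ, so V_A = 25.2 × 5.542/40.14 = 3.479 V.
Then V_B = V_A × (R3‖R_L)/(R2 + R3‖R_L) = 3.479 × 1.232/5.542 = 0.773 V.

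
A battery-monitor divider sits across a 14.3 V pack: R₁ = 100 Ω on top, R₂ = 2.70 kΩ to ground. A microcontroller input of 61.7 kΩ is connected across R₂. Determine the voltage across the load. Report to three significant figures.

V_out ≈ 13.8 V

The load sits in parallel with R₂: R₂‖R_L = (2700 × 61700) / (2700 + 61700) = 2587 Ω.
V_out = 14.3 × 2587 / (100 + 2587) = 14.3 × 2587/2687 = 13.8 V.
(Unloaded it would have been 13.8 V.)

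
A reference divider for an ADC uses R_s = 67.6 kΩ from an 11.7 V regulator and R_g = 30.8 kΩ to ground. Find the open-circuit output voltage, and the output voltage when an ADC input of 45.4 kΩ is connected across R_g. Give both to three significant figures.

Unloaded: 3.66 V; loaded: 2.50 V

Open-circuit: V = 11.7 × 30.8/(67.6 + 30.8) = 3.66 V.
With the load, R_g becomes R_g‖R_L = 18.35 kΩ, so V = 11.7 × 18.35/85.95 = 2.50 V.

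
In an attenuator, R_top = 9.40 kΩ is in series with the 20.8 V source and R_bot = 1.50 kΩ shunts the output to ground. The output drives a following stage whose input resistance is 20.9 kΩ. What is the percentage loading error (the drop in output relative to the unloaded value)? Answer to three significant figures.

5.83 %

The divider's output (Thévenin) resistance is R_top‖R_bot = 1.294 kΩ.
Fractional drop under load = R_th/(R_th + R_L) = 1.294 / (1.294 + 20.9) = 0.05829.
So the output falls by 5.83 %.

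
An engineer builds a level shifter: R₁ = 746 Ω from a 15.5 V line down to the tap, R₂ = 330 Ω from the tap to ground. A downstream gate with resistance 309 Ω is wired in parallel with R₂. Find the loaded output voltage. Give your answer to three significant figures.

V_out ≈ 2.73 V

The load sits in parallel with R₂: R₂‖R_L = (330 × 309) / (330 + 309) = 159.6 Ω.
V_out = 15.5 × 159.6 / (746 + 159.6) = 15.5 × 159.6/905.6 = 2.73 V.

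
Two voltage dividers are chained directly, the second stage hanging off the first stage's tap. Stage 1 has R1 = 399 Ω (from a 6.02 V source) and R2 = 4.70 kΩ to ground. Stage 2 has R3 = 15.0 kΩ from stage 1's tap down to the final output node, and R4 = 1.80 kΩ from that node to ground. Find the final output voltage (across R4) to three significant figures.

V_out ≈ 0.582 V

Stage 2 presents R3+R4 = 16800 Ω as a load on stage 1's tap.
Stage 1's lower leg becomes R2‖(R3+R4) = 3673 Ω, so V_mid = 6.02 × 3673/4072 = 5.430 V.
Stage 2 is itself unloaded: V_out = V_mid × R4/(R3+R4) = 5.430 × 1800/16800 = 0.582 V.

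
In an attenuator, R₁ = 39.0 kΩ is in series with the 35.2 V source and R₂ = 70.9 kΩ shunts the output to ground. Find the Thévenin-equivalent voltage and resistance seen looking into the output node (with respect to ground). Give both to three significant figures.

V_th is the open-circuit tap voltage: 35.2 × 70.9/(39.0 + 70.9) = 22.7 V.
With the supply zeroed, R₁ and R₂ appear in parallel from the tap: R_th = R₁‖R₂ = (39.0 × 70.9)/109.9 = 25.2 kΩ.

V_th = 22.7 V, R_th = 25.2 kΩ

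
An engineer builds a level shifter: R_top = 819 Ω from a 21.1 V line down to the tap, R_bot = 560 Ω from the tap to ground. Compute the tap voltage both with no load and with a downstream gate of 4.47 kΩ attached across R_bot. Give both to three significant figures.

Unloaded: 8.57 V; loaded: 7.98 V

Open-circuit: V = 21.1 × 560/(819 + 560) = 8.57 V.
With the load, R_bot becomes R_bot‖R_L = 497.7 Ω, so V = 21.1 × 497.7/1317 = 7.98 V.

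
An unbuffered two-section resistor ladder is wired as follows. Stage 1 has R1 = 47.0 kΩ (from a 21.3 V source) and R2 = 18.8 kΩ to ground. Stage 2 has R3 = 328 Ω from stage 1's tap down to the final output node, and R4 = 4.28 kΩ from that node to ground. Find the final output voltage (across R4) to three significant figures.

Stage 2 presents R3+R4 = 4608 Ω as a load on stage 1's tap.
Stage 1's lower leg becomes R2‖(R3+R4) = 3701 Ω, so V_mid = 21.3 × 3701/50700 = 1.555 V.
Stage 2 is itself unloaded: V_out = V_mid × R4/(R3+R4) = 1.555 × 4280/4608 = 1.44 V.

V_out ≈ 1.44 V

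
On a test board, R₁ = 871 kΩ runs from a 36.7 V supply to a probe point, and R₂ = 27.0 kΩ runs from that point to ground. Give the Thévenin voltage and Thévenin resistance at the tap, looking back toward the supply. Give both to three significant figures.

V_th is the open-circuit tap voltage: 36.7 × 27.0/(871 + 27.0) = 1.10 V.
With the supply zeroed, R₁ and R₂ appear in parallel from the tap: R_th = R₁‖R₂ = (871 × 27.0)/898.0 = 26.2 kΩ.

V_th = 1.10 V, R_th = 26.2 kΩ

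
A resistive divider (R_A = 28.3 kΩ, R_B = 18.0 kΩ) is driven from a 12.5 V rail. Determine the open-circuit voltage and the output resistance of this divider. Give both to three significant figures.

V_th is the open-circuit tap voltage: 12.5 × 18.0/(28.3 + 18.0) = 4.86 V.
With the supply zeroed, R_A and R_B appear in parallel from the tap: R_th = R_A‖R_B = (28.3 × 18.0)/46.30 = 11.0 kΩ.

V_th = 4.86 V, R_th = 11.0 kΩ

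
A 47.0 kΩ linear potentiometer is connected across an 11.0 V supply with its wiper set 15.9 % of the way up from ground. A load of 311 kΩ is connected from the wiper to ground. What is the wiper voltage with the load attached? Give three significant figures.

The wiper splits the pot into (1−α)R = 39.53 kΩ above and αR = 7.473 kΩ below.
Lower section ‖ load = 7.298 kΩ.
V_wiper = 11.0 × 7.298/(39.53 + 7.298) = 1.71 V.

V ≈ 1.71 V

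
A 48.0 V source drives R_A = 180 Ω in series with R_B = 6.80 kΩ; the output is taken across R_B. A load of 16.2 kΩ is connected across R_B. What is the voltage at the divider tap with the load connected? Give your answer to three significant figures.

V_out ≈ 46.3 V

The load sits in parallel with R_B: R_B‖R_L = (6800 × 16200) / (6800 + 16200) = 4790 Ω.
V_out = 48.0 × 4790 / (180 + 4790) = 48.0 × 4790/4970 = 46.3 V.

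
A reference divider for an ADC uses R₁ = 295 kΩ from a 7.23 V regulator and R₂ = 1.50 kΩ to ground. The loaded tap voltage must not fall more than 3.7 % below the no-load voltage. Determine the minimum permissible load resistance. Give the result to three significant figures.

R_L(min) ≈ 38.8 kΩ

Output resistance R_th = R₁‖R₂ = (295 × 1.50)/296.5 = 1.492 kΩ.
The fractional drop is R_th/(R_th + R_L); requiring this ≤ 0.0370 gives R_L ≥ R_th(1/0.0370 − 1) = 1.492 × 26.03 = 38.8 kΩ.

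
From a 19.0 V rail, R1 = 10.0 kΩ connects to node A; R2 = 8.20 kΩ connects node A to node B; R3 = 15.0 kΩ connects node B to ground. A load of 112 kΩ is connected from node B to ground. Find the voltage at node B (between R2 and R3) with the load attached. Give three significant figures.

At node B, R3 is in parallel with the load: R3‖R_L = 13.23 kΩ.
Below node A the resistance is R2 + (R3‖R_L) = 21.43 kΩ, so V_A = 19.0 × 21.43/31.43 = 12.95 V.
Then V_B = V_A × (R3‖R_L)/(R2 + R3‖R_L) = 12.95 × 13.23/21.43 = 8.00 V.

V ≈ 8.00 V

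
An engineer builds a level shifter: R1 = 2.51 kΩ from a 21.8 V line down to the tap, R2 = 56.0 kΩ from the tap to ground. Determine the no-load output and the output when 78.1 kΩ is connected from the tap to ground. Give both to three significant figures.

Open-circuit: V = 21.8 × 56.0/(2.51 + 56.0) = 20.9 V.
With the load, R2 becomes R2‖R_L = 32.61 kΩ, so V = 21.8 × 32.61/35.12 = 20.2 V.

Unloaded: 20.9 V; loaded: 20.2 V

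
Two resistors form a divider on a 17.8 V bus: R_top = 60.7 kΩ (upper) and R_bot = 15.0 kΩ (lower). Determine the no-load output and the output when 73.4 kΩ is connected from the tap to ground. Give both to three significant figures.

Open-circuit: V = 17.8 × 15.0/(60.7 + 15.0) = 3.53 V.
With the load, R_bot becomes R_bot‖R_L = 12.45 kΩ, so V = 17.8 × 12.45/73.15 = 3.03 V.

Unloaded: 3.53 V; loaded: 3.03 V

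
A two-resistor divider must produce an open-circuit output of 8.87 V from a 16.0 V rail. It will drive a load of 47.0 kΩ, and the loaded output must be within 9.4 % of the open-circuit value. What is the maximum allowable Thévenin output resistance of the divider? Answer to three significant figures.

Loading drop = R_th/(R_th + R_L) ≤ 0.0940, so R_th ≤ R_L · ε/(1−ε) = 47.0 kΩ × 0.0940/0.9060 = 4.88 kΩ.

R_th ≤ 4.88 kΩ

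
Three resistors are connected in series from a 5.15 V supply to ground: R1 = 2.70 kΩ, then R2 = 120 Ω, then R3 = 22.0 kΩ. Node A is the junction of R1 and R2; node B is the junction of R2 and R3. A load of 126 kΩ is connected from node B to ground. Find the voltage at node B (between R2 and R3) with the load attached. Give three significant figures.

At node B, R3 is in parallel with the load: R3‖R_L = 18730 Ω.
Below node A the resistance is R2 + (R3‖R_L) = 18850 Ω, so V_A = 5.15 × 18850/21550 = 4.505 V.
Then V_B = V_A × (R3‖R_L)/(R2 + R3‖R_L) = 4.505 × 18730/18850 = 4.48 V.

V ≈ 4.48 V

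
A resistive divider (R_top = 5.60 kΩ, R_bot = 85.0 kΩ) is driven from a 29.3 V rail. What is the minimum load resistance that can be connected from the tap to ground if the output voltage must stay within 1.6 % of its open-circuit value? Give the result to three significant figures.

Output resistance R_th = R_top‖R_bot = (5.60 × 85.0)/90.60 = 5.254 kΩ.
The fractional drop is R_th/(R_th + R_L); requiring this ≤ 0.0160 gives R_L ≥ R_th(1/0.0160 − 1) = 5.254 × 61.50 = 323 kΩ.

R_L(min) ≈ 323 kΩ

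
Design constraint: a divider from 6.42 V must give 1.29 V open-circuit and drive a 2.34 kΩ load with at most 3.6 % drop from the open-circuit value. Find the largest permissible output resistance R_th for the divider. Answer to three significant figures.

Loading drop = R_th/(R_th + R_L) ≤ 0.0360, so R_th ≤ R_L · ε/(1−ε) = 2.34 kΩ × 0.0360/0.9640 = 87.4 Ω.
(Any R1, R2 with R2/(R1+R2) = 0.201 and R1‖R2 ≤ 87.4 Ω will meet the spec.)

R_th ≤ 87.4 Ω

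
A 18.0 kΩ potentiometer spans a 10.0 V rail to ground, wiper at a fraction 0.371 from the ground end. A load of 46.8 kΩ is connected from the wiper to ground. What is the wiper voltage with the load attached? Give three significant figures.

V ≈ 3.40 V

The wiper splits the pot into (1−α)R = 11.32 kΩ above and αR = 6.678 kΩ below.
Lower section ‖ load = 5.844 kΩ.
V_wiper = 10.0 × 5.844/(11.32 + 5.844) = 3.40 V.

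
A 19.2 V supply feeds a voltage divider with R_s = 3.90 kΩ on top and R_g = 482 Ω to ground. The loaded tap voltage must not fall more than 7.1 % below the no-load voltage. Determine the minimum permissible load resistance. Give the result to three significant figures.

R_L(min) ≈ 5.61 kΩ

Output resistance R_th = R_s‖R_g = (3900 × 482)/4382 = 429.0 Ω.
The fractional drop is R_th/(R_th + R_L); requiring this ≤ 0.0710 gives R_L ≥ R_th(1/0.0710 − 1) = 429.0 × 13.08 = 5.61 kΩ.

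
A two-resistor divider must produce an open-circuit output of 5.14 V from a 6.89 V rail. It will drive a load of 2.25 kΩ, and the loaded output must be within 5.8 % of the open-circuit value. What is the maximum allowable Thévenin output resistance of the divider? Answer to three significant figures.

R_th ≤ 139 Ω

Loading drop = R_th/(R_th + R_L) ≤ 0.0580, so R_th ≤ R_L · ε/(1−ε) = 2.25 kΩ × 0.0580/0.9420 = 139 Ω.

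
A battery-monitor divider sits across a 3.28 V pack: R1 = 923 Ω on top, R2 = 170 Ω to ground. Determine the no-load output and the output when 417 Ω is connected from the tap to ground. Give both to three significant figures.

Open-circuit: V = 3.28 × 170/(923 + 170) = 0.510 V.
With the load, R2 becomes R2‖R_L = 120.8 Ω, so V = 3.28 × 120.8/1044 = 0.380 V.

Unloaded: 0.510 V; loaded: 0.380 V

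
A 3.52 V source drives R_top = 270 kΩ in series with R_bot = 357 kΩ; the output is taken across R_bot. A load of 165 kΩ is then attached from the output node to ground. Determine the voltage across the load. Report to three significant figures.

The load sits in parallel with R_bot: R_bot‖R_L = (357 × 165) / (357 + 165) = 112.8 kΩ.
V_out = 3.52 × 112.8 / (270 + 112.8) = 3.52 × 112.8/382.8 = 1.04 V.

V_out ≈ 1.04 V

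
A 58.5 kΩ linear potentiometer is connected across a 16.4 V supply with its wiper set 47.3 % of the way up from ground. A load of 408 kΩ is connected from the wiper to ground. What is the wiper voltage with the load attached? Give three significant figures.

The wiper splits the pot into (1−α)R = 30.83 kΩ above and αR = 27.67 kΩ below.
Lower section ‖ load = 25.91 kΩ.
V_wiper = 16.4 × 25.91/(30.83 + 25.91) = 7.49 V.

V ≈ 7.49 V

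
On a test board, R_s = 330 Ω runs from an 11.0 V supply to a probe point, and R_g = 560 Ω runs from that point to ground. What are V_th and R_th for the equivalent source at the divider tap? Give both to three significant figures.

V_th = 6.92 V, R_th = 208 Ω

V_th is the open-circuit tap voltage: 11.0 × 560/(330 + 560) = 6.92 V.
With the supply zeroed, R_s and R_g appear in parallel from the tap: R_th = R_s‖R_g = (330 × 560)/890.0 = 208 Ω.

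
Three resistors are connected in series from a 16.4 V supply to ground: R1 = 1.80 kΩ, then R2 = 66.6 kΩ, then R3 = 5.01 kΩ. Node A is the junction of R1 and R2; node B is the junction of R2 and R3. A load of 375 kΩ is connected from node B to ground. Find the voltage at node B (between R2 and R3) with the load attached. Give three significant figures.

At node B, R3 is in parallel with the load: R3‖R_L = 4.944 kΩ.
Below node A the resistance is R2 + (R3‖R_L) = 71.54 kΩ, so V_A = 16.4 × 71.54/73.34 = 16.00 V.
Then V_B = V_A × (R3‖R_L)/(R2 + R3‖R_L) = 16.00 × 4.944/71.54 = 1.11 V.

V ≈ 1.11 V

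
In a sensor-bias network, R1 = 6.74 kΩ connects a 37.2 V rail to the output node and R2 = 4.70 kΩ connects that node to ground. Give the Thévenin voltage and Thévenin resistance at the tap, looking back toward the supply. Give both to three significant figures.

V_th is the open-circuit tap voltage: 37.2 × 4.70/(6.74 + 4.70) = 15.3 V.
With the supply zeroed, R1 and R2 appear in parallel from the tap: R_th = R1‖R2 = (6.74 × 4.70)/11.44 = 2.77 kΩ.

V_th = 15.3 V, R_th = 2.77 kΩ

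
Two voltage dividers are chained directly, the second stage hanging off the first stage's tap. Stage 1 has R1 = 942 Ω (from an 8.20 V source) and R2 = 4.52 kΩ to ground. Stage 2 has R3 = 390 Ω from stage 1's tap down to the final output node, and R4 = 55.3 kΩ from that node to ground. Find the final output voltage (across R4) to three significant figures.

V_out ≈ 6.65 V

Stage 2 presents R3+R4 = 55690 Ω as a load on stage 1's tap.
Stage 1's lower leg becomes R2‖(R3+R4) = 4181 Ω, so V_mid = 8.20 × 4181/5123 = 6.692 V.
Stage 2 is itself unloaded: V_out = V_mid × R4/(R3+R4) = 6.692 × 55300/55690 = 6.65 V.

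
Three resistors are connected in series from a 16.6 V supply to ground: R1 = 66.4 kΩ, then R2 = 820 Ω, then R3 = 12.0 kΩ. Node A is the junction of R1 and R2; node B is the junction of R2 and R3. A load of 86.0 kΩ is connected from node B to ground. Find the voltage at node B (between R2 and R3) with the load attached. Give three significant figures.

V ≈ 2.25 V

At node B, R3 is in parallel with the load: R3‖R_L = 10530 Ω.
Below node A the resistance is R2 + (R3‖R_L) = 11350 Ω, so V_A = 16.6 × 11350/77750 = 2.423 V.
Then V_B = V_A × (R3‖R_L)/(R2 + R3‖R_L) = 2.423 × 10530/11350 = 2.25 V.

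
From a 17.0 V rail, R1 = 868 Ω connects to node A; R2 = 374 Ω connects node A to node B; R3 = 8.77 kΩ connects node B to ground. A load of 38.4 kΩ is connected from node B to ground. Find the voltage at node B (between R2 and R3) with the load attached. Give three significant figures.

At node B, R3 is in parallel with the load: R3‖R_L = 7139 Ω.
Below node A the resistance is R2 + (R3‖R_L) = 7513 Ω, so V_A = 17.0 × 7513/8381 = 15.24 V.
Then V_B = V_A × (R3‖R_L)/(R2 + R3‖R_L) = 15.24 × 7139/7513 = 14.5 V.

V ≈ 14.5 V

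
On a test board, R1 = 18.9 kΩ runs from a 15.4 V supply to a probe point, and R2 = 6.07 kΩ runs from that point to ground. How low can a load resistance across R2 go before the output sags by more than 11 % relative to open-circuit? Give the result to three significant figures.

R_L(min) ≈ 37.2 kΩ

Output resistance R_th = R1‖R2 = (18.9 × 6.07)/24.97 = 4.594 kΩ.
The fractional drop is R_th/(R_th + R_L); requiring this ≤ 0.110 gives R_L ≥ R_th(1/0.110 − 1) = 4.594 × 8.091 = 37.2 kΩ.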